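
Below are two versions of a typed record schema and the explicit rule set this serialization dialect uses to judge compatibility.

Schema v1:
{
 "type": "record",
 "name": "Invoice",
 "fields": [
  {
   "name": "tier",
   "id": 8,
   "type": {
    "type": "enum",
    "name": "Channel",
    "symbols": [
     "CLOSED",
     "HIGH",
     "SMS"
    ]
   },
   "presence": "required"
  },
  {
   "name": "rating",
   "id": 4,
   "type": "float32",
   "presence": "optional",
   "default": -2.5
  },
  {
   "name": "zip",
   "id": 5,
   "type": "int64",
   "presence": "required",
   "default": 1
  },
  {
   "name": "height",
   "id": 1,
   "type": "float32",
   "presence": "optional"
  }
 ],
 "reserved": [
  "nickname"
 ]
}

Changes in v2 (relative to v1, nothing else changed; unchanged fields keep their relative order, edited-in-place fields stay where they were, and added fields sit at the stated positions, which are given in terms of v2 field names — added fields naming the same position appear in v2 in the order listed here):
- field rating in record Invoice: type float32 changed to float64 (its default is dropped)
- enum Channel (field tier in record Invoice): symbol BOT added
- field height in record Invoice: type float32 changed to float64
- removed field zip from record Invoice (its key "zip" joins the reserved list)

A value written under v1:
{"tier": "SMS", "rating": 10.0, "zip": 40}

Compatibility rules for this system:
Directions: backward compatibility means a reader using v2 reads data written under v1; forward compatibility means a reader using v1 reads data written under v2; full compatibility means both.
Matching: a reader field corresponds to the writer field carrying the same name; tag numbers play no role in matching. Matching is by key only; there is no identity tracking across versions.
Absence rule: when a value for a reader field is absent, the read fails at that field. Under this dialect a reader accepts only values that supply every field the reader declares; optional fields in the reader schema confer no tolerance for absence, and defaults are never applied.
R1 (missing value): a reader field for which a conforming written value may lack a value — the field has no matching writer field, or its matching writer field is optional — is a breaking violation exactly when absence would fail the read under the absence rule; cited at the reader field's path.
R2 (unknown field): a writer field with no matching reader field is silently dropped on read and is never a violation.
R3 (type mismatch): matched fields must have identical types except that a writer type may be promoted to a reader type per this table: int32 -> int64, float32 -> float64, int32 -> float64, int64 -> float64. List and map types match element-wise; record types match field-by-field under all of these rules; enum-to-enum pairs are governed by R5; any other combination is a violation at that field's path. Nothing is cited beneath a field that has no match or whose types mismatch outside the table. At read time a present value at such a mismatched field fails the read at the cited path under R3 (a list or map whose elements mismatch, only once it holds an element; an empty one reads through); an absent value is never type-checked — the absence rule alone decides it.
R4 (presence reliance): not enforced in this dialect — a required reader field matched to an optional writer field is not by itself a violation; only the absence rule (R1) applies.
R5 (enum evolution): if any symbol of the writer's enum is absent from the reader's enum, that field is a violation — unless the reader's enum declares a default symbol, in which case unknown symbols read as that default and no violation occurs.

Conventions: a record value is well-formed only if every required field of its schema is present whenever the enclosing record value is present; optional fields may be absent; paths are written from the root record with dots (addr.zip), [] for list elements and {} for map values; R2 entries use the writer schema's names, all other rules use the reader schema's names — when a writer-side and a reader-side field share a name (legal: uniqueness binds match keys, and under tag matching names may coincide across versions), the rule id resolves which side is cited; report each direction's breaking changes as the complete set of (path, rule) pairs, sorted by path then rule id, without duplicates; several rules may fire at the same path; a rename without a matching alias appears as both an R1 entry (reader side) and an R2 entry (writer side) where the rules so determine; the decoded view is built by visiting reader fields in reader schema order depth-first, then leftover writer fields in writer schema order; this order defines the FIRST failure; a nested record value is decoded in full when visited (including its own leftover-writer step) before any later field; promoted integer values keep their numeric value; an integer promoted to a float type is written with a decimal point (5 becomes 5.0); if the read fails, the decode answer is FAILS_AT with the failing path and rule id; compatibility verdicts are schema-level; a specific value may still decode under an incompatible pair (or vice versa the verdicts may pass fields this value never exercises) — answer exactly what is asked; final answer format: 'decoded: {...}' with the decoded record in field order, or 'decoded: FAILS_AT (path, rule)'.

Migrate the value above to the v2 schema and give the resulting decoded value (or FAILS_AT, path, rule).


decoded: FAILS_AT (height, R1)

arrows below run writer -> reader for Invoice
decode (reader v2):
  tier := "SMS"
  rating := 10.0 (float32 -> float64)
  read fails at height under R1 (no fill)
  => FAILS_AT (height, R1)
the other Invoice changes do not affect what is asked:
  field rating in record Invoice: type float32 changed to float64 (its default is dropped) -> changes Invoice's schema-level verdicts only — the decode of this value is the same
  enum Channel (field tier in record Invoice): symbol BOT added -> changes Invoice's schema-level verdicts only — the decode of this value is the same
  removed field zip from record Invoice (its key "zip" joins the reserved list) -> changes Invoice's schema-level verdicts only — the decode of this value is the same


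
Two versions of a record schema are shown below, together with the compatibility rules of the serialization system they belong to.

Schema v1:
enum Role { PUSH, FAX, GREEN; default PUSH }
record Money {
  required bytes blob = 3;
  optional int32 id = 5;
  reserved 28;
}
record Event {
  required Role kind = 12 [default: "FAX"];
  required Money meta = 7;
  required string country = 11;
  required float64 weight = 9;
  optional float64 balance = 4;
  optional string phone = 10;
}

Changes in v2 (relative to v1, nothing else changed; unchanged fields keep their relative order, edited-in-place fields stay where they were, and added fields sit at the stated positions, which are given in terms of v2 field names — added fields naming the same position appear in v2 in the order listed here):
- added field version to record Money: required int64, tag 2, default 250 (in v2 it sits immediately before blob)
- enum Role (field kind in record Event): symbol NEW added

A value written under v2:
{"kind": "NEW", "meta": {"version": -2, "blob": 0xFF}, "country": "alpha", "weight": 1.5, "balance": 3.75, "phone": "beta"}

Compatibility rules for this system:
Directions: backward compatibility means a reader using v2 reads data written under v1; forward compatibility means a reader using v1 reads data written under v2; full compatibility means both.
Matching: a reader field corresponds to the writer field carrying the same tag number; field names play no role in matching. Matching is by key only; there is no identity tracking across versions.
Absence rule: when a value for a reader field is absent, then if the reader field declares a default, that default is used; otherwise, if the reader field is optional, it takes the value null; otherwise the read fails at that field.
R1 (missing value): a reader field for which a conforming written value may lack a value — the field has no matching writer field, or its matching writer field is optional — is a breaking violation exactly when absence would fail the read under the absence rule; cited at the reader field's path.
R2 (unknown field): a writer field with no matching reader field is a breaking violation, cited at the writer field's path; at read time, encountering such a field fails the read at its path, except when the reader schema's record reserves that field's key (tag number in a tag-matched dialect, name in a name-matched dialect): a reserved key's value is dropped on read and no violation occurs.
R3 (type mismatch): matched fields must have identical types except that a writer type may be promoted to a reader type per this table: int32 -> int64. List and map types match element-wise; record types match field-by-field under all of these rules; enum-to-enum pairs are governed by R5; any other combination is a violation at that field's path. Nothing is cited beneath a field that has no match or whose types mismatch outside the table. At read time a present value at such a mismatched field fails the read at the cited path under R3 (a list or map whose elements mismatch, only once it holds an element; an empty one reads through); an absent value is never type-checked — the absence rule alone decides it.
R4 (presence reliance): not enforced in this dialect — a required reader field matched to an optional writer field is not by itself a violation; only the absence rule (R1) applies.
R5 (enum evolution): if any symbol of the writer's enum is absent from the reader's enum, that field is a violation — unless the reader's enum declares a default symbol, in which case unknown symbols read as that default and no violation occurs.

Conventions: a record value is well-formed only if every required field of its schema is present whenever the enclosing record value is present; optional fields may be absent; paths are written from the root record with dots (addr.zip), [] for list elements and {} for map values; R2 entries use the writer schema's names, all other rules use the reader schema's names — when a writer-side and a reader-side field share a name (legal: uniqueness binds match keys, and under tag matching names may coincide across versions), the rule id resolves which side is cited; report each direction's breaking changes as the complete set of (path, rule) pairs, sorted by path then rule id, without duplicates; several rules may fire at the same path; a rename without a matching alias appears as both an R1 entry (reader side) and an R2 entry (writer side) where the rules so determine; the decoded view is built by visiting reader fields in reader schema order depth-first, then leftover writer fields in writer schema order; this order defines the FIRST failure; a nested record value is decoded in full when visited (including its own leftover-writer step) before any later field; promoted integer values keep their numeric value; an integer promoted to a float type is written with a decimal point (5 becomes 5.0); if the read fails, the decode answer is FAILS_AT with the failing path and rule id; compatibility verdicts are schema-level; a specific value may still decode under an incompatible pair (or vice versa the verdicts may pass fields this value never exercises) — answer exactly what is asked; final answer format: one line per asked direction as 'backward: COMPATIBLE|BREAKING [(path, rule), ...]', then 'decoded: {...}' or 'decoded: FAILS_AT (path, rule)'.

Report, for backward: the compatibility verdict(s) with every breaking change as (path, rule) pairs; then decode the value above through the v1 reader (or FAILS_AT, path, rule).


backward: COMPATIBLE []; decoded: FAILS_AT (meta.version, R2)

each type pair in Event: writer, then reader
checking backward for Event: reader v2 against writer v1:
  kind <- kind (Role -> Role, writer required)
  meta <- meta (Money -> Money, writer required)
  country <- country (string -> string, writer required)
  weight <- weight (float64 -> float64, writer required)
  balance <- balance (float64 -> float64, writer optional)
  phone <- phone (string -> string, writer optional)
  meta.version has no writer counterpart
  meta.blob <- meta.blob (bytes -> bytes, writer required)
  meta.id <- meta.id (int32 -> int32, writer optional)
  => no violations; backward on Event: COMPATIBLE
decode (reader v1):
  kind := "PUSH" (symbol NEW -> reader default)
  meta.blob := 0xFF
  meta.id := null (absent, optional -> null)
  read fails at meta.version under R2 (unknown field)
  => FAILS_AT (meta.version, R2)
the other Event changes do not affect what is asked:
  enum Role (field kind in record Event): symbol NEW added -> inert for the asked Event verdict: nothing fires


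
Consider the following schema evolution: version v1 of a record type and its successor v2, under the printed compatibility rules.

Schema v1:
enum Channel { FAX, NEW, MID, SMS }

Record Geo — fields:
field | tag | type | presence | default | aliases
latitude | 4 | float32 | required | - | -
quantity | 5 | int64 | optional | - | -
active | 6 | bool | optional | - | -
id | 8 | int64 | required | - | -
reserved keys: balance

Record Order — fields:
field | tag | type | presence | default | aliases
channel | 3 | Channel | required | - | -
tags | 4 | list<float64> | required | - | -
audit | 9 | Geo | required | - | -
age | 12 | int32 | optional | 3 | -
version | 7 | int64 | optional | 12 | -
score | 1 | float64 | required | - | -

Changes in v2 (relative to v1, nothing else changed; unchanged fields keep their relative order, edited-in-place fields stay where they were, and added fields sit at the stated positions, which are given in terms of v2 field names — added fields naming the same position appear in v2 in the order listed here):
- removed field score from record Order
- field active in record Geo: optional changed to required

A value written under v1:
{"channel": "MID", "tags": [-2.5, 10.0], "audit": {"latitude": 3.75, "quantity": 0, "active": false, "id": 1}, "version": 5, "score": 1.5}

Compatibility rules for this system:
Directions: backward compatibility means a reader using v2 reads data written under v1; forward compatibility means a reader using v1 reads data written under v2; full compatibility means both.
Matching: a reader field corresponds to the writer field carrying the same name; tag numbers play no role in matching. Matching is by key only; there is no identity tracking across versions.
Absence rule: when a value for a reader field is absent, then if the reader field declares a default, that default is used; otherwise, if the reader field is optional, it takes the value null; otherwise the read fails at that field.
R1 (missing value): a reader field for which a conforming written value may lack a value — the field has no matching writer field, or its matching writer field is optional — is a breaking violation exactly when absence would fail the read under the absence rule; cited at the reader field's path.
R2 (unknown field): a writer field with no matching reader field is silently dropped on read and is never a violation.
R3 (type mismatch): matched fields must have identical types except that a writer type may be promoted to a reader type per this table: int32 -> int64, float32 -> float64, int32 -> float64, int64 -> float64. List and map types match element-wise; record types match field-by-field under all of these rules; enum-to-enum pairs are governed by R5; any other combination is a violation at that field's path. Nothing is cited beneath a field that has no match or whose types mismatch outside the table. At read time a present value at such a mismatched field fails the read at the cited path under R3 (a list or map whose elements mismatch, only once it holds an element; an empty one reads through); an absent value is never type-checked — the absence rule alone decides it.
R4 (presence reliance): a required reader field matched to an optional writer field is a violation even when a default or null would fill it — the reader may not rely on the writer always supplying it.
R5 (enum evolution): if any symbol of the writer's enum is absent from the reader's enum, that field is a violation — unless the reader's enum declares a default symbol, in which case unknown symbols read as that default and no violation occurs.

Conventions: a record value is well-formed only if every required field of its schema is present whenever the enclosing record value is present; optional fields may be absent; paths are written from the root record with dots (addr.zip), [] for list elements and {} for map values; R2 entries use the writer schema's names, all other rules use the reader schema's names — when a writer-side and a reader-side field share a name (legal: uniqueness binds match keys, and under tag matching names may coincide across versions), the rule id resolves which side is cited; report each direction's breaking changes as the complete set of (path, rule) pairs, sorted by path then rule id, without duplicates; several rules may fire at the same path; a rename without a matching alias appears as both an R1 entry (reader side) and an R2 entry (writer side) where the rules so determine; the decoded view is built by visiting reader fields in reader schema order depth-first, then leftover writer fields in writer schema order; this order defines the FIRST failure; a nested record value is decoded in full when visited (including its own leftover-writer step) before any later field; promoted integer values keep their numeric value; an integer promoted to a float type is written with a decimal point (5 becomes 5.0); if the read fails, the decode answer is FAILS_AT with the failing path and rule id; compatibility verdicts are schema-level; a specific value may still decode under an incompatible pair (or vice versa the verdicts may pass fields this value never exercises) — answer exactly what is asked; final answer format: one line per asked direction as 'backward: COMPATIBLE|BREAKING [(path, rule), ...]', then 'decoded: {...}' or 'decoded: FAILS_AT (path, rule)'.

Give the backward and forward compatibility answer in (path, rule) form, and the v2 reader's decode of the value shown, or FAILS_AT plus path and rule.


in Order below, arrows point writer -> reader
backward on Order — v2 reading data written by v1:
  channel: Channel -> Channel, writer required; from channel
  tags: list<float64> -> list<float64>, writer required; from tags
  audit: Geo -> Geo, writer required; from audit
  age: int32 -> int32, writer optional; from age
  version: int64 -> int64, writer optional; from version
  leftover writer field: score
  audit.latitude: float32 -> float32, writer required; from audit.latitude
  audit.quantity: int64 -> int64, writer optional; from audit.quantity
  audit.active: bool -> bool, writer optional; from audit.active
  audit.id: int64 -> int64, writer required; from audit.id
  breaking: (audit.active, R1)
  breaking: (audit.active, R4)
  => 2 violation(s): backward is BREAKING for Order
forward on Order — v1 reading data written by v2:
  channel: Channel -> Channel, writer required; from channel
  tags: list<float64> -> list<float64>, writer required; from tags
  audit: Geo -> Geo, writer required; from audit
  age: int32 -> int32, writer optional; from age
  version: int64 -> int64, writer optional; from version
  score: no writer match
  audit.latitude: float32 -> float32, writer required; from audit.latitude
  audit.quantity: int64 -> int64, writer optional; from audit.quantity
  audit.active: bool -> bool, writer required; from audit.active
  audit.id: int64 -> int64, writer required; from audit.id
  breaking: (score, R1)
  => 1 violation(s): forward is BREAKING for Order
decode (reader v2):
  channel := "MID"
  tags := [-2.5, 10.0]
  audit.latitude := 3.75
  audit.quantity := 0
  audit.active := false
  audit.id := 1
  age := 3 (no value, default fills)
  version := 5
  writer score: unmatched, discarded
  => decoded: {"channel": "MID", "tags": [-2.5, 10.0], "audit": {"latitude": 3.75, "quantity": 0, "active": false, "id": 1}, "age": 3, "version": 5}

backward: BREAKING [(audit.active, R1), (audit.active, R4)]; forward: BREAKING [(score, R1)]; decoded: {"channel": "MID", "tags": [-2.5, 10.0], "audit": {"latitude": 3.75, "quantity": 0, "active": false, "id": 1}, "age": 3, "version": 5}


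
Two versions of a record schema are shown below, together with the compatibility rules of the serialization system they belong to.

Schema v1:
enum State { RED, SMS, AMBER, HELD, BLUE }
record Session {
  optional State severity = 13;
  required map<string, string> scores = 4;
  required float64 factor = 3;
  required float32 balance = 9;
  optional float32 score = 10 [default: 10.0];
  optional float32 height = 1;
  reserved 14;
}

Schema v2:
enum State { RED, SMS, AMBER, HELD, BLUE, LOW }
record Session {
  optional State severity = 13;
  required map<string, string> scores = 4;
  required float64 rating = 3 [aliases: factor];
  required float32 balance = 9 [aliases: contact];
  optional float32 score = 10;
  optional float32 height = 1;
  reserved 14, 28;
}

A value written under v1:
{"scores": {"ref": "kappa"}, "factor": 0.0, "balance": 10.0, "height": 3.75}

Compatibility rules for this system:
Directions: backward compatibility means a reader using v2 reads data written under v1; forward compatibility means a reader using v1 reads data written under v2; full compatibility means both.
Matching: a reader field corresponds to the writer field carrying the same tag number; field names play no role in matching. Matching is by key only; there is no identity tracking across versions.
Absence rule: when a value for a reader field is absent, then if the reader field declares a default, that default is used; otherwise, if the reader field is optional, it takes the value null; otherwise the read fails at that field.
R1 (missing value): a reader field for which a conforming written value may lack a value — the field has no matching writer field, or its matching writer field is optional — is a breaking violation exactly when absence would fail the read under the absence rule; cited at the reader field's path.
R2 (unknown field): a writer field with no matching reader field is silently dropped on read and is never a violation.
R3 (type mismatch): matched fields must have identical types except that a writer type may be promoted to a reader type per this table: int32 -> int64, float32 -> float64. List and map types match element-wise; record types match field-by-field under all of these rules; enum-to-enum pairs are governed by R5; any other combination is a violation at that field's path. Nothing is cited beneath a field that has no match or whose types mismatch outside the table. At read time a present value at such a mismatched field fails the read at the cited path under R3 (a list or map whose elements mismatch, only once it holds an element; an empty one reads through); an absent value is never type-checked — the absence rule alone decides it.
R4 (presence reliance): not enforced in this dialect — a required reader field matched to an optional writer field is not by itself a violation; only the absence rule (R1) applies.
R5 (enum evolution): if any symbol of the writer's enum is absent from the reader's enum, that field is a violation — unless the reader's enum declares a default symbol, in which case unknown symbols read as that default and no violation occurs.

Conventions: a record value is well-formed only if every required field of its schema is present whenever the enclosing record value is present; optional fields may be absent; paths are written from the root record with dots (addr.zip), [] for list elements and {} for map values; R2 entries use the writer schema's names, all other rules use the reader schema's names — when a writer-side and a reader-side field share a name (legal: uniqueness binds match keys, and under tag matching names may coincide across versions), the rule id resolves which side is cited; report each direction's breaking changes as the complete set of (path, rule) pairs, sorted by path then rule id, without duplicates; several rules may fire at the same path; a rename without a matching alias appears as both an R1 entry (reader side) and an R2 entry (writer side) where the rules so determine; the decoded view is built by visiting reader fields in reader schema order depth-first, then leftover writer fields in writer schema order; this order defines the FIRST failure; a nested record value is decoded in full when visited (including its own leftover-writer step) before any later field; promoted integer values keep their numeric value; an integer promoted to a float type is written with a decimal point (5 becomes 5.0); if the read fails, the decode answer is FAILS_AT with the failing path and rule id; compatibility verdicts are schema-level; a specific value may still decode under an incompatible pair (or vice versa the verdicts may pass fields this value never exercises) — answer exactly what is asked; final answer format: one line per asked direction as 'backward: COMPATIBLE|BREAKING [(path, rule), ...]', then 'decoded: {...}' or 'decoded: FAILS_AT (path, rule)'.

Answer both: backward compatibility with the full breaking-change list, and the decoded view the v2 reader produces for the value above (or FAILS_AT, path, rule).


the writer's type comes first in each Session pair
backward analysis of Session with v2 as reader and v1 as writer:
  writer optional, State -> State: reader severity maps from writer severity
  writer required, map<string, string> -> map<string, string>: reader scores maps from writer scores
  writer required, float64 -> float64: reader rating maps from writer factor
  writer required, float32 -> float32: reader balance maps from writer balance
  writer optional, float32 -> float32: reader score maps from writer score
  writer optional, float32 -> float32: reader height maps from writer height
  nothing fires on Session: backward is COMPATIBLE
decode walk for Session under reader schema v2:
  severity := null (missing; optional => null)
  scores := {"ref": "kappa"}
  rating := 0.0 (from writer factor)
  balance := 10.0
  score := null (missing; optional => null)
  height := 3.75
  => decoded: {"severity": null, "scores": {"ref": "kappa"}, "rating": 0.0, "balance": 10.0, "score": null, "height": 3.75}
ruling out the remaining Session differences:
  enum State (field severity in record Session): symbol LOW added -> affects forward compatibility only, which is not asked

backward: COMPATIBLE []; decoded: {"severity": null, "scores": {"ref": "kappa"}, "rating": 0.0, "balance": 10.0, "score": null, "height": 3.75}


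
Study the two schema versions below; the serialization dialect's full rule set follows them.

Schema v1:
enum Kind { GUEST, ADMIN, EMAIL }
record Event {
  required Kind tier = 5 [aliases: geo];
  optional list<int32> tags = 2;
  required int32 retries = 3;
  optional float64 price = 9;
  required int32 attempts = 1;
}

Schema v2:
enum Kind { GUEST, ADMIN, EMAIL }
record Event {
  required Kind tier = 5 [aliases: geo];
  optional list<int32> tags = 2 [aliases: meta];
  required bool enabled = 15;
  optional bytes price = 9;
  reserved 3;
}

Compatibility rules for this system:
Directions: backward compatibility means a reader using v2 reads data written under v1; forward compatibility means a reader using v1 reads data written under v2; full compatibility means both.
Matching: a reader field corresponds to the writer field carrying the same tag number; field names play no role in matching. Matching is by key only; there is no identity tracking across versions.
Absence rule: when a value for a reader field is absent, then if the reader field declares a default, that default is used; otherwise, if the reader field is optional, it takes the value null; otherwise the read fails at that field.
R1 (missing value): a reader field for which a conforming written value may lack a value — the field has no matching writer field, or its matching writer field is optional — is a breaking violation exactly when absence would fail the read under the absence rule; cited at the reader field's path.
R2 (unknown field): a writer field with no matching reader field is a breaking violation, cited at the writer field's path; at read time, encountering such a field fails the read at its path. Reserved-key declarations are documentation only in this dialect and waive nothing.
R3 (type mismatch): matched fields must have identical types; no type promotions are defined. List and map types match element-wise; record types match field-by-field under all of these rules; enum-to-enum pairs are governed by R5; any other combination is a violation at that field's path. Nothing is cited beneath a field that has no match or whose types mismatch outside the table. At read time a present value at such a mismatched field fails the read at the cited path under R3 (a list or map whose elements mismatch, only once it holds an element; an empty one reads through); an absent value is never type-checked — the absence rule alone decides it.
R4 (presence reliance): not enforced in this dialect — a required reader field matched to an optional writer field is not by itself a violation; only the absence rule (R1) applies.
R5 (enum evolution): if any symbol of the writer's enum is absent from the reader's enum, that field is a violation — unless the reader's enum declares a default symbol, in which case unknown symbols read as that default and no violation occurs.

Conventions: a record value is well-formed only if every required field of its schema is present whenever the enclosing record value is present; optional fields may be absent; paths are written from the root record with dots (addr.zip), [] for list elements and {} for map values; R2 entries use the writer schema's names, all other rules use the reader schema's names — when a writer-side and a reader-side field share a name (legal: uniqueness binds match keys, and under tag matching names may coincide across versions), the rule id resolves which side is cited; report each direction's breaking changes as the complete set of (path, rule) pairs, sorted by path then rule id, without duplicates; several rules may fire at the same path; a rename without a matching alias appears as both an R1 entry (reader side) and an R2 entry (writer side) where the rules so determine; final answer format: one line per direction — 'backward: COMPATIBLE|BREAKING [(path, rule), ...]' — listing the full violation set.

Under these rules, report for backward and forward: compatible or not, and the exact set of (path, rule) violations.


the writer's type comes first in each Event pair
backward pass over Event, reader schema v2, writer schema v1:
  tier: paired with writer tier (Kind -> Kind; writer required)
  tags: paired with writer tags (list<int32> -> list<int32>; writer optional)
  enabled has no writer counterpart
  price: paired with writer price (float64 -> bytes; writer optional)
  writer retries: unknown to reader
  writer attempts: unknown to reader
  rule R2 violated at attempts
  rule R1 violated at enabled
  rule R3 violated at price
  rule R2 violated at retries
  backward on Event therefore BREAKING (4)
forward pass over Event, reader schema v1, writer schema v2:
  tier: paired with writer tier (Kind -> Kind; writer required)
  tags: paired with writer tags (list<int32> -> list<int32>; writer optional)
  retries has no writer counterpart
  price: paired with writer price (bytes -> float64; writer optional)
  attempts has no writer counterpart
  writer enabled: unknown to reader
  rule R1 violated at attempts
  rule R2 violated at enabled
  rule R3 violated at price
  rule R1 violated at retries
  forward on Event therefore BREAKING (4)

backward: BREAKING [(attempts, R2), (enabled, R1), (price, R3), (retries, R2)]; forward: BREAKING [(attempts, R1), (enabled, R2), (price, R3), (retries, R1)]


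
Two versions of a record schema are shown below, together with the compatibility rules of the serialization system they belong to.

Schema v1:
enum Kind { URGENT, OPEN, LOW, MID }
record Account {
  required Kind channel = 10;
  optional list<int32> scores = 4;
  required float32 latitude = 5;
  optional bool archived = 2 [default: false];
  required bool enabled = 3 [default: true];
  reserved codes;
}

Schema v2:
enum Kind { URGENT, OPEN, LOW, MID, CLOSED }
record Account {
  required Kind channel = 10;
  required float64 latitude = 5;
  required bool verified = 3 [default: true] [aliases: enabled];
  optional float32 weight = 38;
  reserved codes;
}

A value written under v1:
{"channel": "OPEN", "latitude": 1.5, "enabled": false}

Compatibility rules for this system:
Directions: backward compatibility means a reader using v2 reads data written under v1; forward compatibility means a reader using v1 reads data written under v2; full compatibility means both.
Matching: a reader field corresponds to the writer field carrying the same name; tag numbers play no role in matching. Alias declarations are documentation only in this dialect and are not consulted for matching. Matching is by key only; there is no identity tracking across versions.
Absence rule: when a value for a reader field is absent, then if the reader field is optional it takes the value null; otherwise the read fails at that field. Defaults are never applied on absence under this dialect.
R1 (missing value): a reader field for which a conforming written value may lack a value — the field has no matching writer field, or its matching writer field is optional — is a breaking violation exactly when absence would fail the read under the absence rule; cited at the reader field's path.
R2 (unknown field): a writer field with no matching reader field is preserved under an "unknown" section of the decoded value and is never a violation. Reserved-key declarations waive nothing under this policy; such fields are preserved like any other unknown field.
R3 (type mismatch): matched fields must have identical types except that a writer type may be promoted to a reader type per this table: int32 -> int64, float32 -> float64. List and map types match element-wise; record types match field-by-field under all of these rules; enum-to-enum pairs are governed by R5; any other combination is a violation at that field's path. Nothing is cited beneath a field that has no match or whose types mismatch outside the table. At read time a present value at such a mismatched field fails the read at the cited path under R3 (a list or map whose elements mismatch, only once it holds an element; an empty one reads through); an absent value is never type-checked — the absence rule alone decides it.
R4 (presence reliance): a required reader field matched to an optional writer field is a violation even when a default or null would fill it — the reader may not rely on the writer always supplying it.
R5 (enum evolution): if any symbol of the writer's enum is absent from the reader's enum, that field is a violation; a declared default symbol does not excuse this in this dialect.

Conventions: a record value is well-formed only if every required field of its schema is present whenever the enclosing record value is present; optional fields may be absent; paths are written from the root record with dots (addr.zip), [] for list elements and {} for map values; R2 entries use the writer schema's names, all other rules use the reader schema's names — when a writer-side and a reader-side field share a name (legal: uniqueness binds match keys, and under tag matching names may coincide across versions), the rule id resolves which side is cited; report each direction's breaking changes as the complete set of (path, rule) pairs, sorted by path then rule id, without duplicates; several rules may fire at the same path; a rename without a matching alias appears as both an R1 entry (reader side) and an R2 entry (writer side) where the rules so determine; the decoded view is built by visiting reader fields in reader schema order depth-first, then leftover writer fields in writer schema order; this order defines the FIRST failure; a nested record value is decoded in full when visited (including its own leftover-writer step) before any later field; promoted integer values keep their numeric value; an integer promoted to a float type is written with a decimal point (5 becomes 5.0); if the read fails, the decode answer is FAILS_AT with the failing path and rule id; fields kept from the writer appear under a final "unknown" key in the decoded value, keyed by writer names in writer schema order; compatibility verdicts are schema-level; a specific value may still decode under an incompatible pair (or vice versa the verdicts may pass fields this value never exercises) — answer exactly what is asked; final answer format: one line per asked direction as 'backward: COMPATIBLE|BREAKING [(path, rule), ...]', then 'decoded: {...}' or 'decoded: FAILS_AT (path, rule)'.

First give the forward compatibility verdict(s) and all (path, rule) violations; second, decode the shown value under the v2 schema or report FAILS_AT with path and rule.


the writer's type comes first in each Account pair
forward on Account — v1 reading data written by v2:
  writer required, Kind -> Kind: reader channel maps from writer channel
  scores: no writer-side match
  writer required, float64 -> float32: reader latitude maps from writer latitude
  archived: no writer-side match
  enabled: no writer-side match
  writer field verified has no reader counterpart
  writer field weight has no reader counterpart
  violation R5 at channel
  violation R1 at enabled
  violation R3 at latitude
  => forward verdict for Account: BREAKING, 3 violation(s)
decode walk for Account under reader schema v2:
  channel := "OPEN"
  latitude := 1.5 (float32 -> float64)
  read fails at verified under R1 (no fill)
  => FAILS_AT (verified, R1)
the rest of the Account diff is inert for this question:
  added field weight to record Account: optional float32, tag 38 (in v2 it sits last) -> fires no rule on Account, leaving the asked answer as it is
  removed field archived from record Account -> fires no rule on Account, leaving the asked answer as it is
  removed field scores from record Account -> fires no rule on Account, leaving the asked answer as it is

forward: BREAKING [(channel, R5), (enabled, R1), (latitude, R3)]; decoded: FAILS_AT (verified, R1)


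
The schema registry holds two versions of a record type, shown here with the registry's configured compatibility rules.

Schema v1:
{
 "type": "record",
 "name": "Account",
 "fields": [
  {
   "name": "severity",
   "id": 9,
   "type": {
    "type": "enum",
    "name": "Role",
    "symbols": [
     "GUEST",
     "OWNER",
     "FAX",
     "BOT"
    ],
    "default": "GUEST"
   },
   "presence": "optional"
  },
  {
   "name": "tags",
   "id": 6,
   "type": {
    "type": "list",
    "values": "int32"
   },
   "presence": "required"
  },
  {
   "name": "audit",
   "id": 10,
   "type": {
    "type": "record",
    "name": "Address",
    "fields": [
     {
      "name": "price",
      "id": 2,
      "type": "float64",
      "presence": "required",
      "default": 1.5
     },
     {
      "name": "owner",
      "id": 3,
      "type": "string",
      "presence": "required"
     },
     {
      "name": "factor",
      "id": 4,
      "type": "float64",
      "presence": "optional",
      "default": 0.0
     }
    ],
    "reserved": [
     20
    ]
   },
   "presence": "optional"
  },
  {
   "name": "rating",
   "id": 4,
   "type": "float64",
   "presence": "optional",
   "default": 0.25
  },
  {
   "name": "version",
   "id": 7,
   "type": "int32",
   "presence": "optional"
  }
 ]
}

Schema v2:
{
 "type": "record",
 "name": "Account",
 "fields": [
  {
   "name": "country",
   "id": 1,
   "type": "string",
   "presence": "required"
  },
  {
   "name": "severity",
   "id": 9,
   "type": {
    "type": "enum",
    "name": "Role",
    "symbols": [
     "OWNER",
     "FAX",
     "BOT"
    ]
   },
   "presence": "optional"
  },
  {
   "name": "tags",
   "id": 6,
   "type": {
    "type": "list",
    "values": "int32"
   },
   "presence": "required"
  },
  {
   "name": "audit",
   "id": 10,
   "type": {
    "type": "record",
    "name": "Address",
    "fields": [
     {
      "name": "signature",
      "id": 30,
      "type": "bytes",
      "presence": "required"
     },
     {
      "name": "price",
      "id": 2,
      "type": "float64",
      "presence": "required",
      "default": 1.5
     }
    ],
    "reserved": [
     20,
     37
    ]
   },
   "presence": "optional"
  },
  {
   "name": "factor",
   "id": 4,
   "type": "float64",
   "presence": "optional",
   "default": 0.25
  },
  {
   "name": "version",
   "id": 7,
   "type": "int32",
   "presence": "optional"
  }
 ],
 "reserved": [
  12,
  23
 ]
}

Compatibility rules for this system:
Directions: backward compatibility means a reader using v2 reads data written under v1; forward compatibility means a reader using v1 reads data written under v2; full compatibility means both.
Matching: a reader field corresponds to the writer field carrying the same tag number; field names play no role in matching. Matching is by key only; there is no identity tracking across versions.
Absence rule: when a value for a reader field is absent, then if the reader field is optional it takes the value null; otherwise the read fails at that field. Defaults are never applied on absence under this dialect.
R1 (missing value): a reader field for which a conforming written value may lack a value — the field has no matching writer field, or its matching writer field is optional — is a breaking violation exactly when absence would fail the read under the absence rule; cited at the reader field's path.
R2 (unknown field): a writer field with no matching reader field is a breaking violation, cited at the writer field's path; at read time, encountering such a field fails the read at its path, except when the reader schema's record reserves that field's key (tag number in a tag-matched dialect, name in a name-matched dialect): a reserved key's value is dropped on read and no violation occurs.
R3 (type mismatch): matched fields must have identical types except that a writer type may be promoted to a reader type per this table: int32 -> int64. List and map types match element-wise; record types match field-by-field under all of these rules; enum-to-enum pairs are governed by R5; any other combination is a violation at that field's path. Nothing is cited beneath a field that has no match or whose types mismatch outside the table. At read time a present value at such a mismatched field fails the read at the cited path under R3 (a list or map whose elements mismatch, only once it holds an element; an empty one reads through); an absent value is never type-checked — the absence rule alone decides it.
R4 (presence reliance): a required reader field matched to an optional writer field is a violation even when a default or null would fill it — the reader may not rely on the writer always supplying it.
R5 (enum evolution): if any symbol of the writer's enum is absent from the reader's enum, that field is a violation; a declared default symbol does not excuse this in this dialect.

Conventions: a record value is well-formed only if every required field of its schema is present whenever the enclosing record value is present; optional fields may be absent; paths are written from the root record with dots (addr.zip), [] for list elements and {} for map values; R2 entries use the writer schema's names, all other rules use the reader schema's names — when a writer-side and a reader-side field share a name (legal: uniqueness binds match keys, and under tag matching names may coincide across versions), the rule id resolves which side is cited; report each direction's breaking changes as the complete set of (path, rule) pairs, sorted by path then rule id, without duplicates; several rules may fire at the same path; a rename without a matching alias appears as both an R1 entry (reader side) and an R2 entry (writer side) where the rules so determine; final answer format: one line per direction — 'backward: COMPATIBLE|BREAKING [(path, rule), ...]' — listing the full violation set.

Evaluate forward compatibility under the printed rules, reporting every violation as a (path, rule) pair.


forward: BREAKING [(audit.owner, R1), (audit.signature, R2), (country, R2)]

arrows below run writer -> reader for Account
forward pass over Account, reader schema v1, writer schema v2:
  Role -> Role, writer optional: severity aligns to severity
  list<int32> -> list<int32>, writer required: tags aligns to tags
  Address -> Address, writer optional: audit aligns to audit
  float64 -> float64, writer optional: rating aligns to factor
  int32 -> int32, writer optional: version aligns to version
  writer field country has no reader counterpart
  float64 -> float64, writer required: audit.price aligns to audit.price
  audit.owner has no writer counterpart
  audit.factor has no writer counterpart
  writer field audit.signature has no reader counterpart
  breaking: (audit.owner, R1)
  breaking: (audit.signature, R2)
  breaking: (country, R2)
  => forward: BREAKING (3)
diffs on Account not affecting the asked answer:
  enum Role (field severity in record Account): symbol GUEST removed (it was the default; the default is cleared) -> its effect on Account is confined to the backward direction, not asked
  removed field factor from record Address -> its effect on Account is confined to the backward direction, not asked
  renamed field rating to factor in record Account -> triggers nothing under Account's printed rules — same verdict
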